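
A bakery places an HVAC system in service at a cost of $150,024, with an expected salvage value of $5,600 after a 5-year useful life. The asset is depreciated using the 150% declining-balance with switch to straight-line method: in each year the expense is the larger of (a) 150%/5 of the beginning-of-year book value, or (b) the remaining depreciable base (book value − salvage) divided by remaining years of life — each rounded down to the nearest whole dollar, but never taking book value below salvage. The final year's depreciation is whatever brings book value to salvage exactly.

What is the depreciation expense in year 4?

Depreciable base = $150,024 − $5,600 = $144,424.
Year 1: DB = ⌊$150,024 × 150%/5⌋ = $45,007; SL = ⌊$144,424/5⌋ = $28,884 → take DB $45,007. Book value $105,017.
Year 2: DB = ⌊$105,017 × 150%/5⌋ = $31,505; SL = ⌊$99,417/4⌋ = $24,854 → take DB $31,505. Book value $73,512.
Year 3: DB = ⌊$73,512 × 150%/5⌋ = $22,053; SL = ⌊$67,912/3⌋ = $22,637 → take SL $22,637. Book value $50,875.
Year 4: DB = ⌊$50,875 × 150%/5⌋ = $15,262; SL = ⌊$45,275/2⌋ = $22,637 → take SL $22,637. Book value $28,238.

$22,637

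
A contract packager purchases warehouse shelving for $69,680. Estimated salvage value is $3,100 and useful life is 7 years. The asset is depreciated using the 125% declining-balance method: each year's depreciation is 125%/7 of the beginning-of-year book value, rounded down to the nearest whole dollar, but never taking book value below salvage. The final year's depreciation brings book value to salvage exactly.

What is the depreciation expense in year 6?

Depreciable base = $69,680 − $3,100 = $66,580.
Year 1: ⌊$69,680 × 125%/7⌋ = $12,442. Book value $57,238.
Year 2: ⌊$57,238 × 125%/7⌋ = $10,221. Book value $47,017.
Year 3: ⌊$47,017 × 125%/7⌋ = $8,395. Book value $38,622.
Year 4: ⌊$38,622 × 125%/7⌋ = $6,896. Book value $31,726.
Year 5: ⌊$31,726 × 125%/7⌋ = $5,665. Book value $26,061.
Year 6: ⌊$26,061 × 125%/7⌋ = $4,653. Book value $21,408.

$4,653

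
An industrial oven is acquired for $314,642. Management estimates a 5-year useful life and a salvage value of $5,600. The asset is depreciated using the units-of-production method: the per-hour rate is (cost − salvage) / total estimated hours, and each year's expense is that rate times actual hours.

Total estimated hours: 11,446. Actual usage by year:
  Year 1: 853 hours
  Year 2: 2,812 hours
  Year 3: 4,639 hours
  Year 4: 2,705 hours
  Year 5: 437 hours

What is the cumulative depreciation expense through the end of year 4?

Depreciable base = $314,642 − $5,600 = $309,042.
Rate = $309,042 / 11,446 hours = $27 per hour.
Year 1: 853 × $27 = $23,031. Book value $291,611.
Year 2: 2,812 × $27 = $75,924. Book value $215,687.
Year 3: 4,639 × $27 = $125,253. Book value $90,434.
Year 4: 2,705 × $27 = $73,035. Book value $17,399.
Accumulated through year 4 = $314,642 − $17,399 = $297,243.

$297,243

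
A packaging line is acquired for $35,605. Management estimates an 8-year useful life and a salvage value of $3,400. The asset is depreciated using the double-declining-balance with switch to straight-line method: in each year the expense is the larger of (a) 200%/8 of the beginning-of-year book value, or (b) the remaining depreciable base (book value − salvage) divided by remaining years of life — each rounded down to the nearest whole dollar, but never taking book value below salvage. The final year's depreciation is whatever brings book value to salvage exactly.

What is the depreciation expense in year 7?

$1,584

Depreciable base = $35,605 − $3,400 = $32,205.
Year 1: DB = ⌊$35,605 × 200%/8⌋ = $8,901; SL = ⌊$32,205/8⌋ = $4,025 → take DB $8,901. Book value $26,704.
Year 2: DB = ⌊$26,704 × 200%/8⌋ = $6,676; SL = ⌊$23,304/7⌋ = $3,329 → take DB $6,676. Book value $20,028.
Year 3: DB = ⌊$20,028 × 200%/8⌋ = $5,007; SL = ⌊$16,628/6⌋ = $2,771 → take DB $5,007. Book value $15,021.
Year 4: DB = ⌊$15,021 × 200%/8⌋ = $3,755; SL = ⌊$11,621/5⌋ = $2,324 → take DB $3,755. Book value $11,266.
Year 5: DB = ⌊$11,266 × 200%/8⌋ = $2,816; SL = ⌊$7,866/4⌋ = $1,966 → take DB $2,816. Book value $8,450.
Year 6: DB = ⌊$8,450 × 200%/8⌋ = $2,112; SL = ⌊$5,050/3⌋ = $1,683 → take DB $2,112. Book value $6,338.
Year 7: DB = ⌊$6,338 × 200%/8⌋ = $1,584; SL = ⌊$2,938/2⌋ = $1,469 → take DB $1,584. Book value $4,754.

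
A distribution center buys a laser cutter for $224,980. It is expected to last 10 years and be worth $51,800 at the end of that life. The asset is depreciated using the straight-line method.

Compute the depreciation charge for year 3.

Depreciable base = $224,980 − $51,800 = $173,180.
Annual expense = $173,180 / 10 = $17,318.

$17,318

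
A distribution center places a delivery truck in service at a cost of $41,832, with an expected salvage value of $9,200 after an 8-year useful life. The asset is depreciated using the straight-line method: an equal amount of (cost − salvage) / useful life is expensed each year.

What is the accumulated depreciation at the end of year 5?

$20,395

Depreciable base = $41,832 − $9,200 = $32,632.
Annual expense = $32,632 / 8 = $4,079.
End of year 1: book value $37,753.
End of year 2: book value $33,674.
End of year 3: book value $29,595.
End of year 4: book value $25,516.
End of year 5: book value $21,437.
Accumulated through year 5 = $41,832 − $21,437 = $20,395.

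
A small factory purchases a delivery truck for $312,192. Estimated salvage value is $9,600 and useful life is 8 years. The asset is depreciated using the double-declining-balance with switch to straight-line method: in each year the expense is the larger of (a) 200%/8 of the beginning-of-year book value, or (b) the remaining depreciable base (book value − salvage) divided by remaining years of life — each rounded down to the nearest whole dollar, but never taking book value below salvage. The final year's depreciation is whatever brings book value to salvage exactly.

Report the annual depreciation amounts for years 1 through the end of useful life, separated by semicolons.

$78,048; $58,536; $43,902; $32,926; $24,695; $21,495; $21,495; $21,495

Depreciable base = $312,192 − $9,600 = $302,592.
Year 1: DB = ⌊$312,192 × 200%/8⌋ = $78,048; SL = ⌊$302,592/8⌋ = $37,824 → take DB $78,048. Book value $234,144.
Year 2: DB = ⌊$234,144 × 200%/8⌋ = $58,536; SL = ⌊$224,544/7⌋ = $32,077 → take DB $58,536. Book value $175,608.
Year 3: DB = ⌊$175,608 × 200%/8⌋ = $43,902; SL = ⌊$166,008/6⌋ = $27,668 → take DB $43,902. Book value $131,706.
Year 4: DB = ⌊$131,706 × 200%/8⌋ = $32,926; SL = ⌊$122,106/5⌋ = $24,421 → take DB $32,926. Book value $98,780.
Year 5: DB = ⌊$98,780 × 200%/8⌋ = $24,695; SL = ⌊$89,180/4⌋ = $22,295 → take DB $24,695. Book value $74,085.
Year 6: DB = ⌊$74,085 × 200%/8⌋ = $18,521; SL = ⌊$64,485/3⌋ = $21,495 → take SL $21,495. Book value $52,590.
Year 7: DB = ⌊$52,590 × 200%/8⌋ = $13,147; SL = ⌊$42,990/2⌋ = $21,495 → take SL $21,495. Book value $31,095.
Year 8 (final): $31,095 − $9,600 = $21,495. Book value $9,600.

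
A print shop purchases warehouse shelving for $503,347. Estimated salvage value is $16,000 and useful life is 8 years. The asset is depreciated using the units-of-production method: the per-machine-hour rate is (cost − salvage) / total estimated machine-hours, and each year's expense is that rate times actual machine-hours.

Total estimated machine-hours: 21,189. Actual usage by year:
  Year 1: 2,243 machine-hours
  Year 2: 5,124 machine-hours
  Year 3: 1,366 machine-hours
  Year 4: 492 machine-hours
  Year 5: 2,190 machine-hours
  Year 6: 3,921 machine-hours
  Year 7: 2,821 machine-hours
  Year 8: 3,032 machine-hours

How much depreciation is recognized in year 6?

$90,183

Depreciable base = $503,347 − $16,000 = $487,347.
Rate = $487,347 / 21,189 machine-hours = $23 per machine-hour.
Year 1: 2,243 × $23 = $51,589. Book value $451,758.
Year 2: 5,124 × $23 = $117,852. Book value $333,906.
Year 3: 1,366 × $23 = $31,418. Book value $302,488.
Year 4: 492 × $23 = $11,316. Book value $291,172.
Year 5: 2,190 × $23 = $50,370. Book value $240,802.
Year 6: 3,921 × $23 = $90,183. Book value $150,619.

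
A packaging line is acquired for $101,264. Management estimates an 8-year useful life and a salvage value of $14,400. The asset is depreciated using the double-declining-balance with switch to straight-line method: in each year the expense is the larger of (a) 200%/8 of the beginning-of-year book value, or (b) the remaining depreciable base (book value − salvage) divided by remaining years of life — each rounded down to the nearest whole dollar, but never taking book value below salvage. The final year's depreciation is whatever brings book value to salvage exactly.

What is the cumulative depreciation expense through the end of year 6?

$83,240

Depreciable base = $101,264 − $14,400 = $86,864.
Year 1: DB = ⌊$101,264 × 200%/8⌋ = $25,316; SL = ⌊$86,864/8⌋ = $10,858 → take DB $25,316. Book value $75,948.
Year 2: DB = ⌊$75,948 × 200%/8⌋ = $18,987; SL = ⌊$61,548/7⌋ = $8,792 → take DB $18,987. Book value $56,961.
Year 3: DB = ⌊$56,961 × 200%/8⌋ = $14,240; SL = ⌊$42,561/6⌋ = $7,093 → take DB $14,240. Book value $42,721.
Year 4: DB = ⌊$42,721 × 200%/8⌋ = $10,680; SL = ⌊$28,321/5⌋ = $5,664 → take DB $10,680. Book value $32,041.
Year 5: DB = ⌊$32,041 × 200%/8⌋ = $8,010; SL = ⌊$17,641/4⌋ = $4,410 → take DB $8,010. Book value $24,031.
Year 6: DB = ⌊$24,031 × 200%/8⌋ = $6,007; SL = ⌊$9,631/3⌋ = $3,210 → take DB $6,007. Book value $18,024.
Accumulated through year 6 = $101,264 − $18,024 = $83,240.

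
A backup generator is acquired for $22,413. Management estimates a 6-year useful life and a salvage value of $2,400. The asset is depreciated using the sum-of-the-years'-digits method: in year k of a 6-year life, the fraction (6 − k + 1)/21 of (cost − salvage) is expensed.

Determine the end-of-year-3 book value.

$8,118

Depreciable base = $22,413 − $2,400 = $20,013.
Sum of the years' digits = 6+5+4+3+2+1 = 21.
Year 1: $20,013 × 6/21 = $5,718. Book value $16,695.
Year 2: $20,013 × 5/21 = $4,765. Book value $11,930.
Year 3: $20,013 × 4/21 = $3,812. Book value $8,118.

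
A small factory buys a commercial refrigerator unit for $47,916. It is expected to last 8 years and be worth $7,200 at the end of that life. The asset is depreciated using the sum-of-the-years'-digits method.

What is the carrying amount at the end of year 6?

Depreciable base = $47,916 − $7,200 = $40,716.
Sum of the years' digits = 8+7+6+5+4+3+2+1 = 36.
Year 1: $40,716 × 8/36 = $9,048. Book value $38,868.
Year 2: $40,716 × 7/36 = $7,917. Book value $30,951.
Year 3: $40,716 × 6/36 = $6,786. Book value $24,165.
Year 4: $40,716 × 5/36 = $5,655. Book value $18,510.
Year 5: $40,716 × 4/36 = $4,524. Book value $13,986.
Year 6: $40,716 × 3/36 = $3,393. Book value $10,593.

$10,593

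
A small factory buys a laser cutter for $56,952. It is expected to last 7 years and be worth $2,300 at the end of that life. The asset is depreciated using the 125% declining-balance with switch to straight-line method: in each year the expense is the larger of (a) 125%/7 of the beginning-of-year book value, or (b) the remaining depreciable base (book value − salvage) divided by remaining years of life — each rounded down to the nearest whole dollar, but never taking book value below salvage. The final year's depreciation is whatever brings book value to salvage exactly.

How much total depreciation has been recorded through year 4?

Depreciable base = $56,952 − $2,300 = $54,652.
Year 1: DB = ⌊$56,952 × 125%/7⌋ = $10,170; SL = ⌊$54,652/7⌋ = $7,807 → take DB $10,170. Book value $46,782.
Year 2: DB = ⌊$46,782 × 125%/7⌋ = $8,353; SL = ⌊$44,482/6⌋ = $7,413 → take DB $8,353. Book value $38,429.
Year 3: DB = ⌊$38,429 × 125%/7⌋ = $6,862; SL = ⌊$36,129/5⌋ = $7,225 → take SL $7,225. Book value $31,204.
Year 4: DB = ⌊$31,204 × 125%/7⌋ = $5,572; SL = ⌊$28,904/4⌋ = $7,226 → take SL $7,226. Book value $23,978.
Accumulated through year 4 = $56,952 − $23,978 = $32,974.

$32,974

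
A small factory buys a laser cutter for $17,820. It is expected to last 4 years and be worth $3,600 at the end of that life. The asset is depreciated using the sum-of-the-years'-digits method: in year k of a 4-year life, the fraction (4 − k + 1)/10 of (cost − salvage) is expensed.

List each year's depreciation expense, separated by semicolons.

$5,688; $4,266; $2,844; $1,422

Depreciable base = $17,820 − $3,600 = $14,220.
Sum of the years' digits = 4+3+2+1 = 10.
Year 1: $14,220 × 4/10 = $5,688. Book value $12,132.
Year 2: $14,220 × 3/10 = $4,266. Book value $7,866.
Year 3: $14,220 × 2/10 = $2,844. Book value $5,022.
Year 4: $14,220 × 1/10 = $1,422. Book value $3,600.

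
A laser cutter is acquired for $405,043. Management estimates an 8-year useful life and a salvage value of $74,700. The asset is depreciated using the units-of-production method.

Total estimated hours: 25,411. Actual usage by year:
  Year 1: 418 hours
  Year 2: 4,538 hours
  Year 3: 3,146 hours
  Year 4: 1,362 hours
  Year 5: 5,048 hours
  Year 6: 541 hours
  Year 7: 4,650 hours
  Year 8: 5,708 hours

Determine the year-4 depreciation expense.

$17,706

Depreciable base = $405,043 − $74,700 = $330,343.
Rate = $330,343 / 25,411 hours = $13 per hour.
Year 1: 418 × $13 = $5,434. Book value $399,609.
Year 2: 4,538 × $13 = $58,994. Book value $340,615.
Year 3: 3,146 × $13 = $40,898. Book value $299,717.
Year 4: 1,362 × $13 = $17,706. Book value $282,011.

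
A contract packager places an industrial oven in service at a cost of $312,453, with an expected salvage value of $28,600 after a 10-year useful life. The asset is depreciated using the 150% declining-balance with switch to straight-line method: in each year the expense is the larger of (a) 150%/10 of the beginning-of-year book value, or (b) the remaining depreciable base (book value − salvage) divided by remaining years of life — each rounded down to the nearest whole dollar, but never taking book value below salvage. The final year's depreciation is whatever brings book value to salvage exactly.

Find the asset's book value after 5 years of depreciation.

$138,639

Depreciable base = $312,453 − $28,600 = $283,853.
Year 1: DB = ⌊$312,453 × 150%/10⌋ = $46,867; SL = ⌊$283,853/10⌋ = $28,385 → take DB $46,867. Book value $265,586.
Year 2: DB = ⌊$265,586 × 150%/10⌋ = $39,837; SL = ⌊$236,986/9⌋ = $26,331 → take DB $39,837. Book value $225,749.
Year 3: DB = ⌊$225,749 × 150%/10⌋ = $33,862; SL = ⌊$197,149/8⌋ = $24,643 → take DB $33,862. Book value $191,887.
Year 4: DB = ⌊$191,887 × 150%/10⌋ = $28,783; SL = ⌊$163,287/7⌋ = $23,326 → take DB $28,783. Book value $163,104.
Year 5: DB = ⌊$163,104 × 150%/10⌋ = $24,465; SL = ⌊$134,504/6⌋ = $22,417 → take DB $24,465. Book value $138,639.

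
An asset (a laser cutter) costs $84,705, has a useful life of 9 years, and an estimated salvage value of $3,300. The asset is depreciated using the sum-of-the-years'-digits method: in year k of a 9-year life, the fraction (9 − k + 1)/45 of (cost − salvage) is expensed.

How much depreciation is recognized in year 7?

Depreciable base = $84,705 − $3,300 = $81,405.
Sum of the years' digits = 9+8+7+6+5+4+3+2+1 = 45.
Year 1: $81,405 × 9/45 = $16,281. Book value $68,424.
Year 2: $81,405 × 8/45 = $14,472. Book value $53,952.
Year 3: $81,405 × 7/45 = $12,663. Book value $41,289.
Year 4: $81,405 × 6/45 = $10,854. Book value $30,435.
Year 5: $81,405 × 5/45 = $9,045. Book value $21,390.
Year 6: $81,405 × 4/45 = $7,236. Book value $14,154.
Year 7: $81,405 × 3/45 = $5,427. Book value $8,727.

$5,427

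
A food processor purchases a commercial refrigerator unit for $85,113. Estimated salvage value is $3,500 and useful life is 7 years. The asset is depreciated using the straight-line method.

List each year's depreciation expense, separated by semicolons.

$11,659; $11,659; $11,659; $11,659; $11,659; $11,659; $11,659

Depreciable base = $85,113 − $3,500 = $81,613.
Annual expense = $81,613 / 7 = $11,659.
End of year 1: book value $73,454.
End of year 2: book value $61,795.
End of year 3: book value $50,136.
End of year 4: book value $38,477.
End of year 5: book value $26,818.
End of year 6: book value $15,159.
End of year 7: book value $3,500.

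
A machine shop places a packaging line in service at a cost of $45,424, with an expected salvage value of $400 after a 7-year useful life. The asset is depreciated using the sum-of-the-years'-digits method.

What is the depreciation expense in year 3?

Depreciable base = $45,424 − $400 = $45,024.
Sum of the years' digits = 7+6+5+4+3+2+1 = 28.
Year 1: $45,024 × 7/28 = $11,256. Book value $34,168.
Year 2: $45,024 × 6/28 = $9,648. Book value $24,520.
Year 3: $45,024 × 5/28 = $8,040. Book value $16,480.

$8,040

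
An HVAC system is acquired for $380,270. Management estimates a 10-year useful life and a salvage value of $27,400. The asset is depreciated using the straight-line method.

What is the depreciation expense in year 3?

$35,287

Depreciable base = $380,270 − $27,400 = $352,870.
Annual expense = $352,870 / 10 = $35,287.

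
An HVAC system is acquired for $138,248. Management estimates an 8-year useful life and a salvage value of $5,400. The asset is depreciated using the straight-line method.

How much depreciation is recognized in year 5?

Depreciable base = $138,248 − $5,400 = $132,848.
Annual expense = $132,848 / 8 = $16,606.

$16,606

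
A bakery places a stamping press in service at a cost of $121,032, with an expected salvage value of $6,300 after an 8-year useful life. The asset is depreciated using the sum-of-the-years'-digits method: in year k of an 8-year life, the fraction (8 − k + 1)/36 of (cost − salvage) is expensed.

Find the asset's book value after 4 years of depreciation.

$38,170

Depreciable base = $121,032 − $6,300 = $114,732.
Sum of the years' digits = 8+7+6+5+4+3+2+1 = 36.
Year 1: $114,732 × 8/36 = $25,496. Book value $95,536.
Year 2: $114,732 × 7/36 = $22,309. Book value $73,227.
Year 3: $114,732 × 6/36 = $19,122. Book value $54,105.
Year 4: $114,732 × 5/36 = $15,935. Book value $38,170.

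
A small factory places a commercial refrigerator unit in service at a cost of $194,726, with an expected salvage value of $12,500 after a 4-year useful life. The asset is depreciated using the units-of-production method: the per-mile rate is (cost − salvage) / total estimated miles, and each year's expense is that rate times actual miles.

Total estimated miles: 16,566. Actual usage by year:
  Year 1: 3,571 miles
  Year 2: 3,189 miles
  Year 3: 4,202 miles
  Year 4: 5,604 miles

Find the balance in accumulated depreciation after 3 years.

$120,582

Depreciable base = $194,726 − $12,500 = $182,226.
Rate = $182,226 / 16,566 miles = $11 per mile.
Year 1: 3,571 × $11 = $39,281. Book value $155,445.
Year 2: 3,189 × $11 = $35,079. Book value $120,366.
Year 3: 4,202 × $11 = $46,222. Book value $74,144.
Accumulated through year 3 = $194,726 − $74,144 = $120,582.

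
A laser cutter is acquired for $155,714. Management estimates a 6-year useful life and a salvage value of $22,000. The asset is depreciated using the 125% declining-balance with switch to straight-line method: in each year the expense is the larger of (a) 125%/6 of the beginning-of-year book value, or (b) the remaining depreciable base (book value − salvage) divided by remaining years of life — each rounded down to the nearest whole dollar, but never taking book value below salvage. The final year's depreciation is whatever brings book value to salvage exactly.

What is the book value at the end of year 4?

$58,841

Depreciable base = $155,714 − $22,000 = $133,714.
Year 1: DB = ⌊$155,714 × 125%/6⌋ = $32,440; SL = ⌊$133,714/6⌋ = $22,285 → take DB $32,440. Book value $123,274.
Year 2: DB = ⌊$123,274 × 125%/6⌋ = $25,682; SL = ⌊$101,274/5⌋ = $20,254 → take DB $25,682. Book value $97,592.
Year 3: DB = ⌊$97,592 × 125%/6⌋ = $20,331; SL = ⌊$75,592/4⌋ = $18,898 → take DB $20,331. Book value $77,261.
Year 4: DB = ⌊$77,261 × 125%/6⌋ = $16,096; SL = ⌊$55,261/3⌋ = $18,420 → take SL $18,420. Book value $58,841.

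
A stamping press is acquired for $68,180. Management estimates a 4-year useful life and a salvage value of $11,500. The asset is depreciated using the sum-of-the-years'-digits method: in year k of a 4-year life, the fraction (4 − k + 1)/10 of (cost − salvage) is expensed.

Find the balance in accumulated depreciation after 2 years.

$39,676

Depreciable base = $68,180 − $11,500 = $56,680.
Sum of the years' digits = 4+3+2+1 = 10.
Year 1: $56,680 × 4/10 = $22,672. Book value $45,508.
Year 2: $56,680 × 3/10 = $17,004. Book value $28,504.
Accumulated through year 2 = $68,180 − $28,504 = $39,676.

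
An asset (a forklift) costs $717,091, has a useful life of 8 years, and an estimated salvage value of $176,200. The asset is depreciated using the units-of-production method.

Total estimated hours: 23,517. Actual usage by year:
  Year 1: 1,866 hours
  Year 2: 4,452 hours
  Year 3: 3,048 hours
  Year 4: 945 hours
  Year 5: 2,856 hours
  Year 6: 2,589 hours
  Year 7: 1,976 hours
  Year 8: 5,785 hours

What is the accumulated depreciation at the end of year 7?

$407,836

Depreciable base = $717,091 − $176,200 = $540,891.
Rate = $540,891 / 23,517 hours = $23 per hour.
Year 1: 1,866 × $23 = $42,918. Book value $674,173.
Year 2: 4,452 × $23 = $102,396. Book value $571,777.
Year 3: 3,048 × $23 = $70,104. Book value $501,673.
Year 4: 945 × $23 = $21,735. Book value $479,938.
Year 5: 2,856 × $23 = $65,688. Book value $414,250.
Year 6: 2,589 × $23 = $59,547. Book value $354,703.
Year 7: 1,976 × $23 = $45,448. Book value $309,255.
Accumulated through year 7 = $717,091 − $309,255 = $407,836.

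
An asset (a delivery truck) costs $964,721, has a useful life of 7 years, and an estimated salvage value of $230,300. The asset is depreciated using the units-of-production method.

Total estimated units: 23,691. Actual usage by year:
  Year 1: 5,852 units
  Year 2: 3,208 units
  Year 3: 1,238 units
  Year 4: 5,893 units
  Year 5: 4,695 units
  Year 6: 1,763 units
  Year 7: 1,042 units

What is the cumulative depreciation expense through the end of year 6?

$702,119

Depreciable base = $964,721 − $230,300 = $734,421.
Rate = $734,421 / 23,691 units = $31 per unit.
Year 1: 5,852 × $31 = $181,412. Book value $783,309.
Year 2: 3,208 × $31 = $99,448. Book value $683,861.
Year 3: 1,238 × $31 = $38,378. Book value $645,483.
Year 4: 5,893 × $31 = $182,683. Book value $462,800.
Year 5: 4,695 × $31 = $145,545. Book value $317,255.
Year 6: 1,763 × $31 = $54,653. Book value $262,602.
Accumulated through year 6 = $964,721 − $262,602 = $702,119.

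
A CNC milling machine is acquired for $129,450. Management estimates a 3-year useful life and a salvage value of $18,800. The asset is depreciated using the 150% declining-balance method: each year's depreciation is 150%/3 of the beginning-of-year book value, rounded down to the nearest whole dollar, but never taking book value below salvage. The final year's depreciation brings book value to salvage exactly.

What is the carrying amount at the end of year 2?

Depreciable base = $129,450 − $18,800 = $110,650.
Year 1: ⌊$129,450 × 150%/3⌋ = $64,725. Book value $64,725.
Year 2: ⌊$64,725 × 150%/3⌋ = $32,362. Book value $32,363.

$32,363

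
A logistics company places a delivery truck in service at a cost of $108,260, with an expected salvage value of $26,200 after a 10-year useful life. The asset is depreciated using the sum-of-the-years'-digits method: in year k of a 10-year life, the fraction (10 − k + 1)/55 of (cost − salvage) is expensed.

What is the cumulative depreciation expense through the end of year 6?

Depreciable base = $108,260 − $26,200 = $82,060.
Sum of the years' digits = 10+9+8+7+6+5+4+3+2+1 = 55.
Year 1: $82,060 × 10/55 = $14,920. Book value $93,340.
Year 2: $82,060 × 9/55 = $13,428. Book value $79,912.
Year 3: $82,060 × 8/55 = $11,936. Book value $67,976.
Year 4: $82,060 × 7/55 = $10,444. Book value $57,532.
Year 5: $82,060 × 6/55 = $8,952. Book value $48,580.
Year 6: $82,060 × 5/55 = $7,460. Book value $41,120.
Accumulated through year 6 = $108,260 − $41,120 = $67,140.

$67,140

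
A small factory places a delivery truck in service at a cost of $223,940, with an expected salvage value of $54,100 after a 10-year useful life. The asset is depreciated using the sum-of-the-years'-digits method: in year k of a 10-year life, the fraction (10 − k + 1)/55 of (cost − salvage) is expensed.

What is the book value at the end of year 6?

Depreciable base = $223,940 − $54,100 = $169,840.
Sum of the years' digits = 10+9+8+7+6+5+4+3+2+1 = 55.
Year 1: $169,840 × 10/55 = $30,880. Book value $193,060.
Year 2: $169,840 × 9/55 = $27,792. Book value $165,268.
Year 3: $169,840 × 8/55 = $24,704. Book value $140,564.
Year 4: $169,840 × 7/55 = $21,616. Book value $118,948.
Year 5: $169,840 × 6/55 = $18,528. Book value $100,420.
Year 6: $169,840 × 5/55 = $15,440. Book value $84,980.

$84,980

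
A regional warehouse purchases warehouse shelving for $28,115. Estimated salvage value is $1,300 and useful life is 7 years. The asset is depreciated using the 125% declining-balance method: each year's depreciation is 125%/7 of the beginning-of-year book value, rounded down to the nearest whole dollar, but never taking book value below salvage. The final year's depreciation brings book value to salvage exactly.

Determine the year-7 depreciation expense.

Depreciable base = $28,115 − $1,300 = $26,815.
Year 1: ⌊$28,115 × 125%/7⌋ = $5,020. Book value $23,095.
Year 2: ⌊$23,095 × 125%/7⌋ = $4,124. Book value $18,971.
Year 3: ⌊$18,971 × 125%/7⌋ = $3,387. Book value $15,584.
Year 4: ⌊$15,584 × 125%/7⌋ = $2,782. Book value $12,802.
Year 5: ⌊$12,802 × 125%/7⌋ = $2,286. Book value $10,516.
Year 6: ⌊$10,516 × 125%/7⌋ = $1,877. Book value $8,639.
Year 7 (final): $8,639 − $1,300 = $7,339. Book value $1,300.

$7,339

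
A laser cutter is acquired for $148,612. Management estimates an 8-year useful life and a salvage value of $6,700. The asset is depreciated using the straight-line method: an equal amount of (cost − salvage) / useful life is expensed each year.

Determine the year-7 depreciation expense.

Depreciable base = $148,612 − $6,700 = $141,912.
Annual expense = $141,912 / 8 = $17,739.

$17,739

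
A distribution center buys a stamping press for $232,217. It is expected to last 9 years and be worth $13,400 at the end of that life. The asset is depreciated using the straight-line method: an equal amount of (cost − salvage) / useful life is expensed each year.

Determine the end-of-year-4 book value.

$134,965

Depreciable base = $232,217 − $13,400 = $218,817.
Annual expense = $218,817 / 9 = $24,313.
End of year 1: book value $207,904.
End of year 2: book value $183,591.
End of year 3: book value $159,278.
End of year 4: book value $134,965.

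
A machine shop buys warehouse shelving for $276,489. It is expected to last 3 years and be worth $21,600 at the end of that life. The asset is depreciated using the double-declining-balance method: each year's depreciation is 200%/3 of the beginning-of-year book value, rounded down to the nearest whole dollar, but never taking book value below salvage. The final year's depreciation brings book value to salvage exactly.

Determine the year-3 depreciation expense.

Depreciable base = $276,489 − $21,600 = $254,889.
Year 1: ⌊$276,489 × 200%/3⌋ = $184,326. Book value $92,163.
Year 2: ⌊$92,163 × 200%/3⌋ = $61,442. Book value $30,721.
Year 3 (final): $30,721 − $21,600 = $9,121. Book value $21,600.

$9,121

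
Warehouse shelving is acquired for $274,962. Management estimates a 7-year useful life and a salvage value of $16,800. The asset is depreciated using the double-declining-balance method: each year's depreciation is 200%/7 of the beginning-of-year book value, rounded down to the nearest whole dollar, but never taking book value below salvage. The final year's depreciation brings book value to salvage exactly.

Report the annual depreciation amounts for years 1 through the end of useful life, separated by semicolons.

$78,560; $56,114; $40,082; $28,630; $20,450; $14,607; $19,719

Depreciable base = $274,962 − $16,800 = $258,162.
Year 1: ⌊$274,962 × 200%/7⌋ = $78,560. Book value $196,402.
Year 2: ⌊$196,402 × 200%/7⌋ = $56,114. Book value $140,288.
Year 3: ⌊$140,288 × 200%/7⌋ = $40,082. Book value $100,206.
Year 4: ⌊$100,206 × 200%/7⌋ = $28,630. Book value $71,576.
Year 5: ⌊$71,576 × 200%/7⌋ = $20,450. Book value $51,126.
Year 6: ⌊$51,126 × 200%/7⌋ = $14,607. Book value $36,519.
Year 7 (final): $36,519 − $16,800 = $19,719. Book value $16,800.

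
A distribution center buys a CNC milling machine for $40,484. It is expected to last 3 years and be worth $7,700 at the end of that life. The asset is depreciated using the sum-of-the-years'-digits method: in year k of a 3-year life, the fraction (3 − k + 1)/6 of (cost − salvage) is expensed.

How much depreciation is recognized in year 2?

Depreciable base = $40,484 − $7,700 = $32,784.
Sum of the years' digits = 3+2+1 = 6.
Year 1: $32,784 × 3/6 = $16,392. Book value $24,092.
Year 2: $32,784 × 2/6 = $10,928. Book value $13,164.

$10,928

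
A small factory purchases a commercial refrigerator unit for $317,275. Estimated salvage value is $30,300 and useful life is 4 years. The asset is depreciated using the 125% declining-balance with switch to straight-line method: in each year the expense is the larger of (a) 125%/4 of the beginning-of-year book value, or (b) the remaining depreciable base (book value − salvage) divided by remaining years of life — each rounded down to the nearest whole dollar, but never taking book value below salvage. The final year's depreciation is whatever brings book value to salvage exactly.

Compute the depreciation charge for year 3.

Depreciable base = $317,275 − $30,300 = $286,975.
Year 1: DB = ⌊$317,275 × 125%/4⌋ = $99,148; SL = ⌊$286,975/4⌋ = $71,743 → take DB $99,148. Book value $218,127.
Year 2: DB = ⌊$218,127 × 125%/4⌋ = $68,164; SL = ⌊$187,827/3⌋ = $62,609 → take DB $68,164. Book value $149,963.
Year 3: DB = ⌊$149,963 × 125%/4⌋ = $46,863; SL = ⌊$119,663/2⌋ = $59,831 → take SL $59,831. Book value $90,132.

$59,831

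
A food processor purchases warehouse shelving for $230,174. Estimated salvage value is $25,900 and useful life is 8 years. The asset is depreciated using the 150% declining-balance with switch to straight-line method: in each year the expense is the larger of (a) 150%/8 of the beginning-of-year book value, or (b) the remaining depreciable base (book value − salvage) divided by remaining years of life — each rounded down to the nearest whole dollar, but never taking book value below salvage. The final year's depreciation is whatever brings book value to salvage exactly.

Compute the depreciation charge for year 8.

Depreciable base = $230,174 − $25,900 = $204,274.
Year 1: DB = ⌊$230,174 × 150%/8⌋ = $43,157; SL = ⌊$204,274/8⌋ = $25,534 → take DB $43,157. Book value $187,017.
Year 2: DB = ⌊$187,017 × 150%/8⌋ = $35,065; SL = ⌊$161,117/7⌋ = $23,016 → take DB $35,065. Book value $151,952.
Year 3: DB = ⌊$151,952 × 150%/8⌋ = $28,491; SL = ⌊$126,052/6⌋ = $21,008 → take DB $28,491. Book value $123,461.
Year 4: DB = ⌊$123,461 × 150%/8⌋ = $23,148; SL = ⌊$97,561/5⌋ = $19,512 → take DB $23,148. Book value $100,313.
Year 5: DB = ⌊$100,313 × 150%/8⌋ = $18,808; SL = ⌊$74,413/4⌋ = $18,603 → take DB $18,808. Book value $81,505.
Year 6: DB = ⌊$81,505 × 150%/8⌋ = $15,282; SL = ⌊$55,605/3⌋ = $18,535 → take SL $18,535. Book value $62,970.
Year 7: DB = ⌊$62,970 × 150%/8⌋ = $11,806; SL = ⌊$37,070/2⌋ = $18,535 → take SL $18,535. Book value $44,435.
Year 8 (final): $44,435 − $25,900 = $18,535. Book value $25,900.

$18,535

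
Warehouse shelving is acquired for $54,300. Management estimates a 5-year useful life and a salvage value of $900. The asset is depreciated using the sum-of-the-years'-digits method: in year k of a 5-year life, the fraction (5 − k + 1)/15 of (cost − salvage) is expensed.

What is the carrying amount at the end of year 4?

Depreciable base = $54,300 − $900 = $53,400.
Sum of the years' digits = 5+4+3+2+1 = 15.
Year 1: $53,400 × 5/15 = $17,800. Book value $36,500.
Year 2: $53,400 × 4/15 = $14,240. Book value $22,260.
Year 3: $53,400 × 3/15 = $10,680. Book value $11,580.
Year 4: $53,400 × 2/15 = $7,120. Book value $4,460.

$4,460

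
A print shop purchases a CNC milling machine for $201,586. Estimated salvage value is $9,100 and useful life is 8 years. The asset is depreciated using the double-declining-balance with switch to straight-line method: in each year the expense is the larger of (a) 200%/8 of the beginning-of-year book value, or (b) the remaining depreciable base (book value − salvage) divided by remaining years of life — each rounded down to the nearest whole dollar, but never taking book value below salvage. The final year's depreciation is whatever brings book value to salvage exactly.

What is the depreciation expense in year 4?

$21,261

Depreciable base = $201,586 − $9,100 = $192,486.
Year 1: DB = ⌊$201,586 × 200%/8⌋ = $50,396; SL = ⌊$192,486/8⌋ = $24,060 → take DB $50,396. Book value $151,190.
Year 2: DB = ⌊$151,190 × 200%/8⌋ = $37,797; SL = ⌊$142,090/7⌋ = $20,298 → take DB $37,797. Book value $113,393.
Year 3: DB = ⌊$113,393 × 200%/8⌋ = $28,348; SL = ⌊$104,293/6⌋ = $17,382 → take DB $28,348. Book value $85,045.
Year 4: DB = ⌊$85,045 × 200%/8⌋ = $21,261; SL = ⌊$75,945/5⌋ = $15,189 → take DB $21,261. Book value $63,784.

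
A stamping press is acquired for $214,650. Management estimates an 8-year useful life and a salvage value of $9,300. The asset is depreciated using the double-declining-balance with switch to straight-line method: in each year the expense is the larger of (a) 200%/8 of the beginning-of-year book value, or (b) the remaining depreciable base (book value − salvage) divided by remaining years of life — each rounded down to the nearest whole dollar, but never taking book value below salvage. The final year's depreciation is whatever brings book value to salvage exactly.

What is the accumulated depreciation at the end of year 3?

Depreciable base = $214,650 − $9,300 = $205,350.
Year 1: DB = ⌊$214,650 × 200%/8⌋ = $53,662; SL = ⌊$205,350/8⌋ = $25,668 → take DB $53,662. Book value $160,988.
Year 2: DB = ⌊$160,988 × 200%/8⌋ = $40,247; SL = ⌊$151,688/7⌋ = $21,669 → take DB $40,247. Book value $120,741.
Year 3: DB = ⌊$120,741 × 200%/8⌋ = $30,185; SL = ⌊$111,441/6⌋ = $18,573 → take DB $30,185. Book value $90,556.
Accumulated through year 3 = $214,650 − $90,556 = $124,094.

$124,094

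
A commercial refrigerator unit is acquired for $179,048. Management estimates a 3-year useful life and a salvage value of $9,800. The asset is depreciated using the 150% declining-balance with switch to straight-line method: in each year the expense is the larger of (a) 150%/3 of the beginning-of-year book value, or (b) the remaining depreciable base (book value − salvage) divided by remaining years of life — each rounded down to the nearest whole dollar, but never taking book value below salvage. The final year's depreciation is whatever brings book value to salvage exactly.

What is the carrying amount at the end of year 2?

Depreciable base = $179,048 − $9,800 = $169,248.
Year 1: DB = ⌊$179,048 × 150%/3⌋ = $89,524; SL = ⌊$169,248/3⌋ = $56,416 → take DB $89,524. Book value $89,524.
Year 2: DB = ⌊$89,524 × 150%/3⌋ = $44,762; SL = ⌊$79,724/2⌋ = $39,862 → take DB $44,762. Book value $44,762.

$44,762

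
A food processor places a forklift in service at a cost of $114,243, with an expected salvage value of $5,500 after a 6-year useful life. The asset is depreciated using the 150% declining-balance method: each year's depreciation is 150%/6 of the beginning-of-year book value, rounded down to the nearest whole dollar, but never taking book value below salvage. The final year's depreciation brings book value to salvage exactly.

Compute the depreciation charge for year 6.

$21,612

Depreciable base = $114,243 − $5,500 = $108,743.
Year 1: ⌊$114,243 × 150%/6⌋ = $28,560. Book value $85,683.
Year 2: ⌊$85,683 × 150%/6⌋ = $21,420. Book value $64,263.
Year 3: ⌊$64,263 × 150%/6⌋ = $16,065. Book value $48,198.
Year 4: ⌊$48,198 × 150%/6⌋ = $12,049. Book value $36,149.
Year 5: ⌊$36,149 × 150%/6⌋ = $9,037. Book value $27,112.
Year 6 (final): $27,112 − $5,500 = $21,612. Book value $5,500.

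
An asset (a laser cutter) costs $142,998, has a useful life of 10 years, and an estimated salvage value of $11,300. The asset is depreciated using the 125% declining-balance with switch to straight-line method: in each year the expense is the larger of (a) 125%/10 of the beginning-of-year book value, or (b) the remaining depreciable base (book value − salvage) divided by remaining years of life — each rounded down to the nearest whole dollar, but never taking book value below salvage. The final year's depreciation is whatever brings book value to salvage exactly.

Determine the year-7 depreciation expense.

Depreciable base = $142,998 − $11,300 = $131,698.
Year 1: DB = ⌊$142,998 × 125%/10⌋ = $17,874; SL = ⌊$131,698/10⌋ = $13,169 → take DB $17,874. Book value $125,124.
Year 2: DB = ⌊$125,124 × 125%/10⌋ = $15,640; SL = ⌊$113,824/9⌋ = $12,647 → take DB $15,640. Book value $109,484.
Year 3: DB = ⌊$109,484 × 125%/10⌋ = $13,685; SL = ⌊$98,184/8⌋ = $12,273 → take DB $13,685. Book value $95,799.
Year 4: DB = ⌊$95,799 × 125%/10⌋ = $11,974; SL = ⌊$84,499/7⌋ = $12,071 → take SL $12,071. Book value $83,728.
Year 5: DB = ⌊$83,728 × 125%/10⌋ = $10,466; SL = ⌊$72,428/6⌋ = $12,071 → take SL $12,071. Book value $71,657.
Year 6: DB = ⌊$71,657 × 125%/10⌋ = $8,957; SL = ⌊$60,357/5⌋ = $12,071 → take SL $12,071. Book value $59,586.
Year 7: DB = ⌊$59,586 × 125%/10⌋ = $7,448; SL = ⌊$48,286/4⌋ = $12,071 → take SL $12,071. Book value $47,515.

$12,071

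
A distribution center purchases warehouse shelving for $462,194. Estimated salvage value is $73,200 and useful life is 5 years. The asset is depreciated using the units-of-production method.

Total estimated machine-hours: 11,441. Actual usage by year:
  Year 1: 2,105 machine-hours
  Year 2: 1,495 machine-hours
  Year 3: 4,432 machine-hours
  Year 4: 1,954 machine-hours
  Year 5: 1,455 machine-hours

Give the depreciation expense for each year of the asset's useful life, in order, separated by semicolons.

Depreciable base = $462,194 − $73,200 = $388,994.
Rate = $388,994 / 11,441 machine-hours = $34 per machine-hour.
Year 1: 2,105 × $34 = $71,570. Book value $390,624.
Year 2: 1,495 × $34 = $50,830. Book value $339,794.
Year 3: 4,432 × $34 = $150,688. Book value $189,106.
Year 4: 1,954 × $34 = $66,436. Book value $122,670.
Year 5: 1,455 × $34 = $49,470. Book value $73,200.

$71,570; $50,830; $150,688; $66,436; $49,470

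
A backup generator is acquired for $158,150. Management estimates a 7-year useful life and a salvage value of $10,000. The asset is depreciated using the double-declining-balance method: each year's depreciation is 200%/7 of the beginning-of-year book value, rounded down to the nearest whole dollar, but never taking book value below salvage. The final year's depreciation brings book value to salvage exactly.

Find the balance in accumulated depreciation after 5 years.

$128,743

Depreciable base = $158,150 − $10,000 = $148,150.
Year 1: ⌊$158,150 × 200%/7⌋ = $45,185. Book value $112,965.
Year 2: ⌊$112,965 × 200%/7⌋ = $32,275. Book value $80,690.
Year 3: ⌊$80,690 × 200%/7⌋ = $23,054. Book value $57,636.
Year 4: ⌊$57,636 × 200%/7⌋ = $16,467. Book value $41,169.
Year 5: ⌊$41,169 × 200%/7⌋ = $11,762. Book value $29,407.
Accumulated through year 5 = $158,150 − $29,407 = $128,743.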